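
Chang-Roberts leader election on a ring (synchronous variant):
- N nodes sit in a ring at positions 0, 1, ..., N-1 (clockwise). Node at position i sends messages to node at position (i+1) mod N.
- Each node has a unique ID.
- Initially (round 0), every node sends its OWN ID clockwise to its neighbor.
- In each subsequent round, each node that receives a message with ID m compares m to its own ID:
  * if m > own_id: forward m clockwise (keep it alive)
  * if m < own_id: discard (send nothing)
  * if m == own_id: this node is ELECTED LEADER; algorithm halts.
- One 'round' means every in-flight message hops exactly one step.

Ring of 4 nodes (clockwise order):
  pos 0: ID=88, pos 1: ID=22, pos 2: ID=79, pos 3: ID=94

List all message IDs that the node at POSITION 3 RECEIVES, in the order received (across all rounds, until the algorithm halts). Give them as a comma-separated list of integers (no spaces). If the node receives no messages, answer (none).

Round 1: pos1(id22) recv 88: fwd; pos2(id79) recv 22: drop; pos3(id94) recv 79: drop; pos0(id88) recv 94: fwd
Round 2: pos2(id79) recv 88: fwd; pos1(id22) recv 94: fwd
Round 3: pos3(id94) recv 88: drop; pos2(id79) recv 94: fwd
Round 4: pos3(id94) recv 94: ELECTED

Answer: 79,88,94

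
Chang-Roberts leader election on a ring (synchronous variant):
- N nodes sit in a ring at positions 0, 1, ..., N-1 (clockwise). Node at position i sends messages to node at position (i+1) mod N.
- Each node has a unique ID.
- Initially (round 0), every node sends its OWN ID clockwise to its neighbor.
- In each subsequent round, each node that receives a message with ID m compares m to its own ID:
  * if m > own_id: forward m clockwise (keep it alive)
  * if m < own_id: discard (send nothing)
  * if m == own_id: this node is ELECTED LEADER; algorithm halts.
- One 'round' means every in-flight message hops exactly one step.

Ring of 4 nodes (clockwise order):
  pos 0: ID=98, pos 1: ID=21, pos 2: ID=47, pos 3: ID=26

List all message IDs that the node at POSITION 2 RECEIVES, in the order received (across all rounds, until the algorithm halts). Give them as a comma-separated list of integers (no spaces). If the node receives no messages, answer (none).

Round 1: pos1(id21) recv 98: fwd; pos2(id47) recv 21: drop; pos3(id26) recv 47: fwd; pos0(id98) recv 26: drop
Round 2: pos2(id47) recv 98: fwd; pos0(id98) recv 47: drop
Round 3: pos3(id26) recv 98: fwd
Round 4: pos0(id98) recv 98: ELECTED

Answer: 21,98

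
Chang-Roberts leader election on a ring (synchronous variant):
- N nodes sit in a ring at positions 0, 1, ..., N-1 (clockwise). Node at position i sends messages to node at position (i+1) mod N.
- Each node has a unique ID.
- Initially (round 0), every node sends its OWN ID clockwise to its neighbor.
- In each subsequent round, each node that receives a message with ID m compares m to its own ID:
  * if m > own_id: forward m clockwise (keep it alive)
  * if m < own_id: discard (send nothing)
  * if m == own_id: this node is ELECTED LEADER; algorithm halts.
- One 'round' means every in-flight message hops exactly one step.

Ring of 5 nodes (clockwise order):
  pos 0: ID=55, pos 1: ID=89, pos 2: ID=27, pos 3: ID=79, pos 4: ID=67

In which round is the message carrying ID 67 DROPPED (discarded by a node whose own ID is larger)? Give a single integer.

Answer: 2

Derivation:
Round 1: pos1(id89) recv 55: drop; pos2(id27) recv 89: fwd; pos3(id79) recv 27: drop; pos4(id67) recv 79: fwd; pos0(id55) recv 67: fwd
Round 2: pos3(id79) recv 89: fwd; pos0(id55) recv 79: fwd; pos1(id89) recv 67: drop
Round 3: pos4(id67) recv 89: fwd; pos1(id89) recv 79: drop
Round 4: pos0(id55) recv 89: fwd
Round 5: pos1(id89) recv 89: ELECTED
Message ID 67 originates at pos 4; dropped at pos 1 in round 2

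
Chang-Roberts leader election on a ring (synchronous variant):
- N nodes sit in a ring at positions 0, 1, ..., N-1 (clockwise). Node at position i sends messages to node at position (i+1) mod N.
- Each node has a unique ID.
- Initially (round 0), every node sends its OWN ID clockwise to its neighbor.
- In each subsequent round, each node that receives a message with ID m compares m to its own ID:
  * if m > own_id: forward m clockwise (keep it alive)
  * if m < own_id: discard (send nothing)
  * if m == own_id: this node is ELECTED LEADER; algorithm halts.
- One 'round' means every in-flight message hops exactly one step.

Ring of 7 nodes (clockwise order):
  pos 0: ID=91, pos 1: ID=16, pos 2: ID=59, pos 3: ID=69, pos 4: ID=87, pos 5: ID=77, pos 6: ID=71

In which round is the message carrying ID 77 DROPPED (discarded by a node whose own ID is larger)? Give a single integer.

Answer: 2

Derivation:
Round 1: pos1(id16) recv 91: fwd; pos2(id59) recv 16: drop; pos3(id69) recv 59: drop; pos4(id87) recv 69: drop; pos5(id77) recv 87: fwd; pos6(id71) recv 77: fwd; pos0(id91) recv 71: drop
Round 2: pos2(id59) recv 91: fwd; pos6(id71) recv 87: fwd; pos0(id91) recv 77: drop
Round 3: pos3(id69) recv 91: fwd; pos0(id91) recv 87: drop
Round 4: pos4(id87) recv 91: fwd
Round 5: pos5(id77) recv 91: fwd
Round 6: pos6(id71) recv 91: fwd
Round 7: pos0(id91) recv 91: ELECTED
Message ID 77 originates at pos 5; dropped at pos 0 in round 2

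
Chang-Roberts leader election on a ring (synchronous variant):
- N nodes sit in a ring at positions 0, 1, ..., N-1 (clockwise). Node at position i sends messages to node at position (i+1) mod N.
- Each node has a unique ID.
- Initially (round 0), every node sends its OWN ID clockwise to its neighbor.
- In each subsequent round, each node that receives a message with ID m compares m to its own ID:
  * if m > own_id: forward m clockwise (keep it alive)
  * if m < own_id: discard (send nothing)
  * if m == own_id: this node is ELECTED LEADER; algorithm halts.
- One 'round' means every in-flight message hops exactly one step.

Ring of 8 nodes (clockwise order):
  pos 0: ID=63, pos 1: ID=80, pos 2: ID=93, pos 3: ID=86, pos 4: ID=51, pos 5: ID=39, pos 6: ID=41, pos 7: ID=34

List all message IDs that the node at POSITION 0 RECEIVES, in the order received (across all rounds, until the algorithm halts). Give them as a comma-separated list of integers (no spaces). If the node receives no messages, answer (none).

Round 1: pos1(id80) recv 63: drop; pos2(id93) recv 80: drop; pos3(id86) recv 93: fwd; pos4(id51) recv 86: fwd; pos5(id39) recv 51: fwd; pos6(id41) recv 39: drop; pos7(id34) recv 41: fwd; pos0(id63) recv 34: drop
Round 2: pos4(id51) recv 93: fwd; pos5(id39) recv 86: fwd; pos6(id41) recv 51: fwd; pos0(id63) recv 41: drop
Round 3: pos5(id39) recv 93: fwd; pos6(id41) recv 86: fwd; pos7(id34) recv 51: fwd
Round 4: pos6(id41) recv 93: fwd; pos7(id34) recv 86: fwd; pos0(id63) recv 51: drop
Round 5: pos7(id34) recv 93: fwd; pos0(id63) recv 86: fwd
Round 6: pos0(id63) recv 93: fwd; pos1(id80) recv 86: fwd
Round 7: pos1(id80) recv 93: fwd; pos2(id93) recv 86: drop
Round 8: pos2(id93) recv 93: ELECTED

Answer: 34,41,51,86,93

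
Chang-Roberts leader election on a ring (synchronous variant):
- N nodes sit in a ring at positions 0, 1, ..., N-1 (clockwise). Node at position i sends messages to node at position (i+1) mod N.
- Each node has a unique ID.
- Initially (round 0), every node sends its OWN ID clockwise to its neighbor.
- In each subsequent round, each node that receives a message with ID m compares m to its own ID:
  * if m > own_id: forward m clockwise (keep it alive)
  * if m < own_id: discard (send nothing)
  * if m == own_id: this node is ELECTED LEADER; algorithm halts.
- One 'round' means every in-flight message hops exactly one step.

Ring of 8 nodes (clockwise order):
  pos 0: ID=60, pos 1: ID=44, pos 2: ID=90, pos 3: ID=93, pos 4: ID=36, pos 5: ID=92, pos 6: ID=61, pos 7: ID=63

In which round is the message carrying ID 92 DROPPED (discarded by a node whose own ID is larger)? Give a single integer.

Round 1: pos1(id44) recv 60: fwd; pos2(id90) recv 44: drop; pos3(id93) recv 90: drop; pos4(id36) recv 93: fwd; pos5(id92) recv 36: drop; pos6(id61) recv 92: fwd; pos7(id63) recv 61: drop; pos0(id60) recv 63: fwd
Round 2: pos2(id90) recv 60: drop; pos5(id92) recv 93: fwd; pos7(id63) recv 92: fwd; pos1(id44) recv 63: fwd
Round 3: pos6(id61) recv 93: fwd; pos0(id60) recv 92: fwd; pos2(id90) recv 63: drop
Round 4: pos7(id63) recv 93: fwd; pos1(id44) recv 92: fwd
Round 5: pos0(id60) recv 93: fwd; pos2(id90) recv 92: fwd
Round 6: pos1(id44) recv 93: fwd; pos3(id93) recv 92: drop
Round 7: pos2(id90) recv 93: fwd
Round 8: pos3(id93) recv 93: ELECTED
Message ID 92 originates at pos 5; dropped at pos 3 in round 6

Answer: 6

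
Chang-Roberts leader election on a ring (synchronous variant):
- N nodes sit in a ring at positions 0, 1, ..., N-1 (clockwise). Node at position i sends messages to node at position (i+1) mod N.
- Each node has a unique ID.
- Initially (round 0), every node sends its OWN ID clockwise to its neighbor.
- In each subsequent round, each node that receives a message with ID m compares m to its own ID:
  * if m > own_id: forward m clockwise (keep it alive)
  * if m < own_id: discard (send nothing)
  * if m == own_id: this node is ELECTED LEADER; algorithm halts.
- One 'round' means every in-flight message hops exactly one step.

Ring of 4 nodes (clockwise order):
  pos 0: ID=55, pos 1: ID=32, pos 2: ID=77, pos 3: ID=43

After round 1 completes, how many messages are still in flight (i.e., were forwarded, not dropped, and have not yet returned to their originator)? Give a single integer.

Round 1: pos1(id32) recv 55: fwd; pos2(id77) recv 32: drop; pos3(id43) recv 77: fwd; pos0(id55) recv 43: drop
After round 1: 2 messages still in flight

Answer: 2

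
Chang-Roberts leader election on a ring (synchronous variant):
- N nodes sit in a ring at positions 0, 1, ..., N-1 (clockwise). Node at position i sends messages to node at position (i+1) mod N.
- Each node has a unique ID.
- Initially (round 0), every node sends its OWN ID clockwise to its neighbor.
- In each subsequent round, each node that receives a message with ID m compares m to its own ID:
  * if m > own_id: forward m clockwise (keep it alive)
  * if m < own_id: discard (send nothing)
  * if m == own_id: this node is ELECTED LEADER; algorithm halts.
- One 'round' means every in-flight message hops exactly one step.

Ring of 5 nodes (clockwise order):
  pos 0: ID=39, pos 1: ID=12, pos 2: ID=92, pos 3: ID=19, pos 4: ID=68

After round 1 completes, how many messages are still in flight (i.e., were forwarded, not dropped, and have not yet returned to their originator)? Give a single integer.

Answer: 3

Derivation:
Round 1: pos1(id12) recv 39: fwd; pos2(id92) recv 12: drop; pos3(id19) recv 92: fwd; pos4(id68) recv 19: drop; pos0(id39) recv 68: fwd
After round 1: 3 messages still in flight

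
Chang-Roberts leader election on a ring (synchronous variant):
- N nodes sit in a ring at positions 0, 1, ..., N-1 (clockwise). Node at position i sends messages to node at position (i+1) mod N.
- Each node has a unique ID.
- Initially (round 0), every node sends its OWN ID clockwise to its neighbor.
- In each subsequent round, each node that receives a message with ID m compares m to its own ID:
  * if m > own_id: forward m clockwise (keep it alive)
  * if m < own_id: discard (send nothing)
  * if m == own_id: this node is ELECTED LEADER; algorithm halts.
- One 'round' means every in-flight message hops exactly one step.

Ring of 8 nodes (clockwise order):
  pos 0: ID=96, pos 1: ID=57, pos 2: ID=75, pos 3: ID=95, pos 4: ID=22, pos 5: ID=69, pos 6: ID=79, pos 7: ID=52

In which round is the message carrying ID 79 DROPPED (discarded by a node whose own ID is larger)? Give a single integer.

Round 1: pos1(id57) recv 96: fwd; pos2(id75) recv 57: drop; pos3(id95) recv 75: drop; pos4(id22) recv 95: fwd; pos5(id69) recv 22: drop; pos6(id79) recv 69: drop; pos7(id52) recv 79: fwd; pos0(id96) recv 52: drop
Round 2: pos2(id75) recv 96: fwd; pos5(id69) recv 95: fwd; pos0(id96) recv 79: drop
Round 3: pos3(id95) recv 96: fwd; pos6(id79) recv 95: fwd
Round 4: pos4(id22) recv 96: fwd; pos7(id52) recv 95: fwd
Round 5: pos5(id69) recv 96: fwd; pos0(id96) recv 95: drop
Round 6: pos6(id79) recv 96: fwd
Round 7: pos7(id52) recv 96: fwd
Round 8: pos0(id96) recv 96: ELECTED
Message ID 79 originates at pos 6; dropped at pos 0 in round 2

Answer: 2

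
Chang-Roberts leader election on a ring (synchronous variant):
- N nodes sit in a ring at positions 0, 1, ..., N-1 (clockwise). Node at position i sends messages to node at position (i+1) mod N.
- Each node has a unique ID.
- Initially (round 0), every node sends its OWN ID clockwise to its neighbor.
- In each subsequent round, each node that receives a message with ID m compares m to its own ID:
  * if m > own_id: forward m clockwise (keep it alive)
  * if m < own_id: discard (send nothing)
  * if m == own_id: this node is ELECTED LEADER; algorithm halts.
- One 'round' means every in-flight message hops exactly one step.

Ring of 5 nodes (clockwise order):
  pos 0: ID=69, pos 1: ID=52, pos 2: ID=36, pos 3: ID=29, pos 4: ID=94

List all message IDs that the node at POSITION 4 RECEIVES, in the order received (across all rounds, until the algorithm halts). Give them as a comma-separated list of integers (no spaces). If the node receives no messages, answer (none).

Answer: 29,36,52,69,94

Derivation:
Round 1: pos1(id52) recv 69: fwd; pos2(id36) recv 52: fwd; pos3(id29) recv 36: fwd; pos4(id94) recv 29: drop; pos0(id69) recv 94: fwd
Round 2: pos2(id36) recv 69: fwd; pos3(id29) recv 52: fwd; pos4(id94) recv 36: drop; pos1(id52) recv 94: fwd
Round 3: pos3(id29) recv 69: fwd; pos4(id94) recv 52: drop; pos2(id36) recv 94: fwd
Round 4: pos4(id94) recv 69: drop; pos3(id29) recv 94: fwd
Round 5: pos4(id94) recv 94: ELECTED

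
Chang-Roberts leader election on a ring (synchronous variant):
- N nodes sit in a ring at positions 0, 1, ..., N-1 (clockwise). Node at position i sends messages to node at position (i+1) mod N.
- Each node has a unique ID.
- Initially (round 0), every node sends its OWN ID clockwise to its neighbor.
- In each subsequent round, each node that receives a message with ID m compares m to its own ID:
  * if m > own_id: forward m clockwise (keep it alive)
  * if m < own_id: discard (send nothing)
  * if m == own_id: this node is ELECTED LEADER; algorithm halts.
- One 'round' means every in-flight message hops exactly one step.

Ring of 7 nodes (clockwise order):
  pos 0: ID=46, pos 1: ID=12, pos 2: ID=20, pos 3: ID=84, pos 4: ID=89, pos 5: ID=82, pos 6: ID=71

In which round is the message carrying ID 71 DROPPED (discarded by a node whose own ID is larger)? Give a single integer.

Answer: 4

Derivation:
Round 1: pos1(id12) recv 46: fwd; pos2(id20) recv 12: drop; pos3(id84) recv 20: drop; pos4(id89) recv 84: drop; pos5(id82) recv 89: fwd; pos6(id71) recv 82: fwd; pos0(id46) recv 71: fwd
Round 2: pos2(id20) recv 46: fwd; pos6(id71) recv 89: fwd; pos0(id46) recv 82: fwd; pos1(id12) recv 71: fwd
Round 3: pos3(id84) recv 46: drop; pos0(id46) recv 89: fwd; pos1(id12) recv 82: fwd; pos2(id20) recv 71: fwd
Round 4: pos1(id12) recv 89: fwd; pos2(id20) recv 82: fwd; pos3(id84) recv 71: drop
Round 5: pos2(id20) recv 89: fwd; pos3(id84) recv 82: drop
Round 6: pos3(id84) recv 89: fwd
Round 7: pos4(id89) recv 89: ELECTED
Message ID 71 originates at pos 6; dropped at pos 3 in round 4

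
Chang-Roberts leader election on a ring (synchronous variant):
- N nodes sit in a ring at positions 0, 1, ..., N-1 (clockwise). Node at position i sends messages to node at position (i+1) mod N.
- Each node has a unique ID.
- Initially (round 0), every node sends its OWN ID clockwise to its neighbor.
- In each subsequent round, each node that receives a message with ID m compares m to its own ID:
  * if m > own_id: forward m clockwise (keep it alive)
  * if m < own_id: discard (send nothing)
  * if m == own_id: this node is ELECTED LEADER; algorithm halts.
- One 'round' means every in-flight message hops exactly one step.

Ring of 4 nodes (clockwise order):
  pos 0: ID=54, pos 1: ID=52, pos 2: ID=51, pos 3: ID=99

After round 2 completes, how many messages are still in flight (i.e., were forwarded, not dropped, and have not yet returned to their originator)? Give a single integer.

Round 1: pos1(id52) recv 54: fwd; pos2(id51) recv 52: fwd; pos3(id99) recv 51: drop; pos0(id54) recv 99: fwd
Round 2: pos2(id51) recv 54: fwd; pos3(id99) recv 52: drop; pos1(id52) recv 99: fwd
After round 2: 2 messages still in flight

Answer: 2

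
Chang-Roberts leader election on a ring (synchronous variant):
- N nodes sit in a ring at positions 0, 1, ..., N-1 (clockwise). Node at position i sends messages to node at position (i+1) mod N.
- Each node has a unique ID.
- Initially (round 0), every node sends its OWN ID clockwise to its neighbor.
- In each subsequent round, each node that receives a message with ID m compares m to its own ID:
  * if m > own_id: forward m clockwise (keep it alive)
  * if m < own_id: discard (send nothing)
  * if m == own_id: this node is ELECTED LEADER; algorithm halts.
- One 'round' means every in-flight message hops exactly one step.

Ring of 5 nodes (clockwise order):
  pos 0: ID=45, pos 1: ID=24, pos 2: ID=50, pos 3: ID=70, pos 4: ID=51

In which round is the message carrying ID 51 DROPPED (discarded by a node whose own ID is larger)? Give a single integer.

Answer: 4

Derivation:
Round 1: pos1(id24) recv 45: fwd; pos2(id50) recv 24: drop; pos3(id70) recv 50: drop; pos4(id51) recv 70: fwd; pos0(id45) recv 51: fwd
Round 2: pos2(id50) recv 45: drop; pos0(id45) recv 70: fwd; pos1(id24) recv 51: fwd
Round 3: pos1(id24) recv 70: fwd; pos2(id50) recv 51: fwd
Round 4: pos2(id50) recv 70: fwd; pos3(id70) recv 51: drop
Round 5: pos3(id70) recv 70: ELECTED
Message ID 51 originates at pos 4; dropped at pos 3 in round 4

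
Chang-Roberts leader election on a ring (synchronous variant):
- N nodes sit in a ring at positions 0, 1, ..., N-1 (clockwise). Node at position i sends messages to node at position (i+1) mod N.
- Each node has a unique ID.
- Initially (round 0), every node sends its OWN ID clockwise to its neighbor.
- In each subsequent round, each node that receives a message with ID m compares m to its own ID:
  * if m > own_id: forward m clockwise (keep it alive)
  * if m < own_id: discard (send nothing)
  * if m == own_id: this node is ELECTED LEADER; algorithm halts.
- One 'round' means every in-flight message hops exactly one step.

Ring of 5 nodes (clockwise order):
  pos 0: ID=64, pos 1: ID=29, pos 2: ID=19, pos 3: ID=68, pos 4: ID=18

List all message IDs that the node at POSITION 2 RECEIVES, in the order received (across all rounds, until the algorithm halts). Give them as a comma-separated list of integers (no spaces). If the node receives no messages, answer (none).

Round 1: pos1(id29) recv 64: fwd; pos2(id19) recv 29: fwd; pos3(id68) recv 19: drop; pos4(id18) recv 68: fwd; pos0(id64) recv 18: drop
Round 2: pos2(id19) recv 64: fwd; pos3(id68) recv 29: drop; pos0(id64) recv 68: fwd
Round 3: pos3(id68) recv 64: drop; pos1(id29) recv 68: fwd
Round 4: pos2(id19) recv 68: fwd
Round 5: pos3(id68) recv 68: ELECTED

Answer: 29,64,68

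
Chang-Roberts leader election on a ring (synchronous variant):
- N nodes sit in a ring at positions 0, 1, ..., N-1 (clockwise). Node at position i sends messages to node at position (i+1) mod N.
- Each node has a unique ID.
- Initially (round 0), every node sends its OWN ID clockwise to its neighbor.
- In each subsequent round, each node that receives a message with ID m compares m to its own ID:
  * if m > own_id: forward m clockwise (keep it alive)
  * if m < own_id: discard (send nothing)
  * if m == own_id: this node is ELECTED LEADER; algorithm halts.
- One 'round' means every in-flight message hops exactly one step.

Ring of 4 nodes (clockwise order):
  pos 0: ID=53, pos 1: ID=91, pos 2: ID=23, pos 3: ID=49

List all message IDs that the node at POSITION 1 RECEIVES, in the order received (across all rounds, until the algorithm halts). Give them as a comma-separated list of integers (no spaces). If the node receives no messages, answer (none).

Round 1: pos1(id91) recv 53: drop; pos2(id23) recv 91: fwd; pos3(id49) recv 23: drop; pos0(id53) recv 49: drop
Round 2: pos3(id49) recv 91: fwd
Round 3: pos0(id53) recv 91: fwd
Round 4: pos1(id91) recv 91: ELECTED

Answer: 53,91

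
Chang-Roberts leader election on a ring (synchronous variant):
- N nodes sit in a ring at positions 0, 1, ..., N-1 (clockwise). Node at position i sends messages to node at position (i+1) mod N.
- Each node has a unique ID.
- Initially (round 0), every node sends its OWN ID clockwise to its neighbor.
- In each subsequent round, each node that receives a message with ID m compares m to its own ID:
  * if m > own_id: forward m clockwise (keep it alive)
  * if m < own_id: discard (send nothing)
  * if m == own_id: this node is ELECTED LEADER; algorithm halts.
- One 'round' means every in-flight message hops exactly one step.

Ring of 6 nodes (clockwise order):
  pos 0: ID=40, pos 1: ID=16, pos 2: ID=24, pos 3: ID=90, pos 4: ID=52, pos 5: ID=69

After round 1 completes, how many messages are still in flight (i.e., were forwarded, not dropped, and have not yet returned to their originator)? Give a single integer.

Answer: 3

Derivation:
Round 1: pos1(id16) recv 40: fwd; pos2(id24) recv 16: drop; pos3(id90) recv 24: drop; pos4(id52) recv 90: fwd; pos5(id69) recv 52: drop; pos0(id40) recv 69: fwd
After round 1: 3 messages still in flight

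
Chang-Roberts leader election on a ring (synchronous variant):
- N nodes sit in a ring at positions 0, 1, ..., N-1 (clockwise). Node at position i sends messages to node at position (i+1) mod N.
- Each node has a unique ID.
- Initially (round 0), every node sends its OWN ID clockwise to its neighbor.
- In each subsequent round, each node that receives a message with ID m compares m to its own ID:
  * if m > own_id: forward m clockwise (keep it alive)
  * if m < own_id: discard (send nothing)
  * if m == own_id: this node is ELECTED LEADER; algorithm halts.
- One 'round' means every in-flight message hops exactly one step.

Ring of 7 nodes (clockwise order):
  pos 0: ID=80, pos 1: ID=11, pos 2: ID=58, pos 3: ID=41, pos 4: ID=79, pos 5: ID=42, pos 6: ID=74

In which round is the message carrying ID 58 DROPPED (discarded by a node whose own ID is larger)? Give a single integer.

Round 1: pos1(id11) recv 80: fwd; pos2(id58) recv 11: drop; pos3(id41) recv 58: fwd; pos4(id79) recv 41: drop; pos5(id42) recv 79: fwd; pos6(id74) recv 42: drop; pos0(id80) recv 74: drop
Round 2: pos2(id58) recv 80: fwd; pos4(id79) recv 58: drop; pos6(id74) recv 79: fwd
Round 3: pos3(id41) recv 80: fwd; pos0(id80) recv 79: drop
Round 4: pos4(id79) recv 80: fwd
Round 5: pos5(id42) recv 80: fwd
Round 6: pos6(id74) recv 80: fwd
Round 7: pos0(id80) recv 80: ELECTED
Message ID 58 originates at pos 2; dropped at pos 4 in round 2

Answer: 2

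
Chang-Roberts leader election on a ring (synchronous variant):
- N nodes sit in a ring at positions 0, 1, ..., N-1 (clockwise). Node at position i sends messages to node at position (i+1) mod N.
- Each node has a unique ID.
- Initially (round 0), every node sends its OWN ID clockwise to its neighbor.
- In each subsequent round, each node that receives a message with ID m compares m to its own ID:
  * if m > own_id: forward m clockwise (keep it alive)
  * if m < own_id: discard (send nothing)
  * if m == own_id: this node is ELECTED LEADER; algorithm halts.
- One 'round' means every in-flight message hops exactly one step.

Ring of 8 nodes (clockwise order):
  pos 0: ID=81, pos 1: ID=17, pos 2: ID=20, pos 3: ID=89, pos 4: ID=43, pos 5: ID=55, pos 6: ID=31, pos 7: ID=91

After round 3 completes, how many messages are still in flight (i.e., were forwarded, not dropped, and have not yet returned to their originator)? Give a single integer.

Answer: 2

Derivation:
Round 1: pos1(id17) recv 81: fwd; pos2(id20) recv 17: drop; pos3(id89) recv 20: drop; pos4(id43) recv 89: fwd; pos5(id55) recv 43: drop; pos6(id31) recv 55: fwd; pos7(id91) recv 31: drop; pos0(id81) recv 91: fwd
Round 2: pos2(id20) recv 81: fwd; pos5(id55) recv 89: fwd; pos7(id91) recv 55: drop; pos1(id17) recv 91: fwd
Round 3: pos3(id89) recv 81: drop; pos6(id31) recv 89: fwd; pos2(id20) recv 91: fwd
After round 3: 2 messages still in flight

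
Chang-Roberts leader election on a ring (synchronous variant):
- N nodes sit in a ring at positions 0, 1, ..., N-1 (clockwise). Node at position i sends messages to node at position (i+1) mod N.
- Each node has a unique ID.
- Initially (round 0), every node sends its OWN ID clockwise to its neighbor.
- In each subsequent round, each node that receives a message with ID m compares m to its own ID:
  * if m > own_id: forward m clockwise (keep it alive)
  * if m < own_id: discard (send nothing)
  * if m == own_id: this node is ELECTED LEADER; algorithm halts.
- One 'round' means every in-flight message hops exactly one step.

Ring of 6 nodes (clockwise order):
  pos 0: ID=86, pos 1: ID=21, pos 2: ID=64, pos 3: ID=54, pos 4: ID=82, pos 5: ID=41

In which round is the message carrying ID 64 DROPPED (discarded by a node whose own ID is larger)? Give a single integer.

Answer: 2

Derivation:
Round 1: pos1(id21) recv 86: fwd; pos2(id64) recv 21: drop; pos3(id54) recv 64: fwd; pos4(id82) recv 54: drop; pos5(id41) recv 82: fwd; pos0(id86) recv 41: drop
Round 2: pos2(id64) recv 86: fwd; pos4(id82) recv 64: drop; pos0(id86) recv 82: drop
Round 3: pos3(id54) recv 86: fwd
Round 4: pos4(id82) recv 86: fwd
Round 5: pos5(id41) recv 86: fwd
Round 6: pos0(id86) recv 86: ELECTED
Message ID 64 originates at pos 2; dropped at pos 4 in round 2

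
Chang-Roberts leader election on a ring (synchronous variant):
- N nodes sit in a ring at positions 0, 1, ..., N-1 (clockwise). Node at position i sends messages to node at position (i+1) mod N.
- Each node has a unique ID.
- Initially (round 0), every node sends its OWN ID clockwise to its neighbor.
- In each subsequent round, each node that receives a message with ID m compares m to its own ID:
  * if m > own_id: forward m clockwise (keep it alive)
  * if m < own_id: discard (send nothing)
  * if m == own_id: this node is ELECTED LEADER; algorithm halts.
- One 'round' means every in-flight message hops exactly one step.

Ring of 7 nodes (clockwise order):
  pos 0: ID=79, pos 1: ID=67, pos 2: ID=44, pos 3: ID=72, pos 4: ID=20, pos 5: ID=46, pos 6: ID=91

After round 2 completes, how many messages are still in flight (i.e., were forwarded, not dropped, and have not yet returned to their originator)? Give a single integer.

Round 1: pos1(id67) recv 79: fwd; pos2(id44) recv 67: fwd; pos3(id72) recv 44: drop; pos4(id20) recv 72: fwd; pos5(id46) recv 20: drop; pos6(id91) recv 46: drop; pos0(id79) recv 91: fwd
Round 2: pos2(id44) recv 79: fwd; pos3(id72) recv 67: drop; pos5(id46) recv 72: fwd; pos1(id67) recv 91: fwd
After round 2: 3 messages still in flight

Answer: 3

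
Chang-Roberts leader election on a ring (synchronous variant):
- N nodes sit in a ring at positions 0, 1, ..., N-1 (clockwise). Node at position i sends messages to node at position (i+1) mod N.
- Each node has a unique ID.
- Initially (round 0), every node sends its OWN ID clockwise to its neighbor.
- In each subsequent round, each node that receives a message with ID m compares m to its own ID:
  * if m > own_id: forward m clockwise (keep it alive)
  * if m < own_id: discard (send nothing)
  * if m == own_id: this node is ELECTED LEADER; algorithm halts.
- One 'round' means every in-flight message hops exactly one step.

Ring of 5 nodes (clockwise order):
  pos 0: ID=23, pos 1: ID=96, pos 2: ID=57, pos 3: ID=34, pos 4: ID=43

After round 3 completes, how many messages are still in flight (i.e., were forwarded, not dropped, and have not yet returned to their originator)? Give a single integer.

Answer: 2

Derivation:
Round 1: pos1(id96) recv 23: drop; pos2(id57) recv 96: fwd; pos3(id34) recv 57: fwd; pos4(id43) recv 34: drop; pos0(id23) recv 43: fwd
Round 2: pos3(id34) recv 96: fwd; pos4(id43) recv 57: fwd; pos1(id96) recv 43: drop
Round 3: pos4(id43) recv 96: fwd; pos0(id23) recv 57: fwd
After round 3: 2 messages still in flight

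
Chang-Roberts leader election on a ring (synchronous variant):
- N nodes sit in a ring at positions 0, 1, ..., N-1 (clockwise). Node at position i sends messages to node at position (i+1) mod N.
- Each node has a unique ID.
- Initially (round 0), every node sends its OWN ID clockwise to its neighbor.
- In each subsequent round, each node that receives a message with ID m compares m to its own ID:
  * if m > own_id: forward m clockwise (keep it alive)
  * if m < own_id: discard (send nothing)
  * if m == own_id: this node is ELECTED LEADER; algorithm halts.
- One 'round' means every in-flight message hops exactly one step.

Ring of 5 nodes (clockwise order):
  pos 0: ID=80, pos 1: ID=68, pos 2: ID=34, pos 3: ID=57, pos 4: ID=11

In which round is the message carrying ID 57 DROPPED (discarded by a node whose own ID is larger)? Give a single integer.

Answer: 2

Derivation:
Round 1: pos1(id68) recv 80: fwd; pos2(id34) recv 68: fwd; pos3(id57) recv 34: drop; pos4(id11) recv 57: fwd; pos0(id80) recv 11: drop
Round 2: pos2(id34) recv 80: fwd; pos3(id57) recv 68: fwd; pos0(id80) recv 57: drop
Round 3: pos3(id57) recv 80: fwd; pos4(id11) recv 68: fwd
Round 4: pos4(id11) recv 80: fwd; pos0(id80) recv 68: drop
Round 5: pos0(id80) recv 80: ELECTED
Message ID 57 originates at pos 3; dropped at pos 0 in round 2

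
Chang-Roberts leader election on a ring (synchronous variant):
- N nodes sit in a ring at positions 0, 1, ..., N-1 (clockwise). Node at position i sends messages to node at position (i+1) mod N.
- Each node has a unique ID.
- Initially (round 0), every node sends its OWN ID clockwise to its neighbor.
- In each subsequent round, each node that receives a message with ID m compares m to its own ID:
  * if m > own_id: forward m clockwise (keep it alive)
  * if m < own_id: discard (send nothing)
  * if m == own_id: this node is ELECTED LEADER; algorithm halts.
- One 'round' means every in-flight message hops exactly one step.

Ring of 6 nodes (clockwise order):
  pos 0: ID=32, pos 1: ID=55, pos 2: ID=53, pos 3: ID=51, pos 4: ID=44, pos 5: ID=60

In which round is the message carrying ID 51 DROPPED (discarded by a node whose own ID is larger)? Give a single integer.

Round 1: pos1(id55) recv 32: drop; pos2(id53) recv 55: fwd; pos3(id51) recv 53: fwd; pos4(id44) recv 51: fwd; pos5(id60) recv 44: drop; pos0(id32) recv 60: fwd
Round 2: pos3(id51) recv 55: fwd; pos4(id44) recv 53: fwd; pos5(id60) recv 51: drop; pos1(id55) recv 60: fwd
Round 3: pos4(id44) recv 55: fwd; pos5(id60) recv 53: drop; pos2(id53) recv 60: fwd
Round 4: pos5(id60) recv 55: drop; pos3(id51) recv 60: fwd
Round 5: pos4(id44) recv 60: fwd
Round 6: pos5(id60) recv 60: ELECTED
Message ID 51 originates at pos 3; dropped at pos 5 in round 2

Answer: 2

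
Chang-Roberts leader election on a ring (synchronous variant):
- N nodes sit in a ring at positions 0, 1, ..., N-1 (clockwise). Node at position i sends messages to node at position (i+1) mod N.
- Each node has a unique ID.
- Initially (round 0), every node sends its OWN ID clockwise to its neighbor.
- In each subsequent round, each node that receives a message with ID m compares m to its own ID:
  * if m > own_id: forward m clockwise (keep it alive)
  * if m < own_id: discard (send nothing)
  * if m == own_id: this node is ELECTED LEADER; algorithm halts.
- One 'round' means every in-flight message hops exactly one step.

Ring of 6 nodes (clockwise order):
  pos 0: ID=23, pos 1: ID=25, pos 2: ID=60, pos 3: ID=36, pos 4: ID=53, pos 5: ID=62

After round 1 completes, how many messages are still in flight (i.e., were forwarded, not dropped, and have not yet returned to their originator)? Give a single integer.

Round 1: pos1(id25) recv 23: drop; pos2(id60) recv 25: drop; pos3(id36) recv 60: fwd; pos4(id53) recv 36: drop; pos5(id62) recv 53: drop; pos0(id23) recv 62: fwd
After round 1: 2 messages still in flight

Answer: 2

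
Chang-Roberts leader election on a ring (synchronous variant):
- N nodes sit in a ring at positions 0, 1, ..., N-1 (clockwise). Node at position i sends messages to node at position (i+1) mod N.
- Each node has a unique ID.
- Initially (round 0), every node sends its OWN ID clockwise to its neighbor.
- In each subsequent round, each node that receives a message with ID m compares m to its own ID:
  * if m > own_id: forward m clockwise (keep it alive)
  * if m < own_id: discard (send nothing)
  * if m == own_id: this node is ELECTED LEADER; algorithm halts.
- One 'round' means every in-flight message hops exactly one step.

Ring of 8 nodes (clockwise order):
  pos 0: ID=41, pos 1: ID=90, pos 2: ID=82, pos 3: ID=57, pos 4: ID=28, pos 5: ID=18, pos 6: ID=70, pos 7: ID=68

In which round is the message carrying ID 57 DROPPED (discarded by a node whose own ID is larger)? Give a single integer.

Round 1: pos1(id90) recv 41: drop; pos2(id82) recv 90: fwd; pos3(id57) recv 82: fwd; pos4(id28) recv 57: fwd; pos5(id18) recv 28: fwd; pos6(id70) recv 18: drop; pos7(id68) recv 70: fwd; pos0(id41) recv 68: fwd
Round 2: pos3(id57) recv 90: fwd; pos4(id28) recv 82: fwd; pos5(id18) recv 57: fwd; pos6(id70) recv 28: drop; pos0(id41) recv 70: fwd; pos1(id90) recv 68: drop
Round 3: pos4(id28) recv 90: fwd; pos5(id18) recv 82: fwd; pos6(id70) recv 57: drop; pos1(id90) recv 70: drop
Round 4: pos5(id18) recv 90: fwd; pos6(id70) recv 82: fwd
Round 5: pos6(id70) recv 90: fwd; pos7(id68) recv 82: fwd
Round 6: pos7(id68) recv 90: fwd; pos0(id41) recv 82: fwd
Round 7: pos0(id41) recv 90: fwd; pos1(id90) recv 82: drop
Round 8: pos1(id90) recv 90: ELECTED
Message ID 57 originates at pos 3; dropped at pos 6 in round 3

Answer: 3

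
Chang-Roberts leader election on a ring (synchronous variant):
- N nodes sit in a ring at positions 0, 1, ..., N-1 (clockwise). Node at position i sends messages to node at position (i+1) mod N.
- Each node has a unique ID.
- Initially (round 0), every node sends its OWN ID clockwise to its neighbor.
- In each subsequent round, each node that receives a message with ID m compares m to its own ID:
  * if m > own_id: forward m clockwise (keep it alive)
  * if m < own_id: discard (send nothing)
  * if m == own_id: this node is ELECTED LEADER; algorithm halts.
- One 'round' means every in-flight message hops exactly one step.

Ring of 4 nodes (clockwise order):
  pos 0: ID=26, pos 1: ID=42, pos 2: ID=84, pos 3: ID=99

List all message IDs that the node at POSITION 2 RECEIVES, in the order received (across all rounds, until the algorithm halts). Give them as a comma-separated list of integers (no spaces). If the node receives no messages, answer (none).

Answer: 42,99

Derivation:
Round 1: pos1(id42) recv 26: drop; pos2(id84) recv 42: drop; pos3(id99) recv 84: drop; pos0(id26) recv 99: fwd
Round 2: pos1(id42) recv 99: fwd
Round 3: pos2(id84) recv 99: fwd
Round 4: pos3(id99) recv 99: ELECTED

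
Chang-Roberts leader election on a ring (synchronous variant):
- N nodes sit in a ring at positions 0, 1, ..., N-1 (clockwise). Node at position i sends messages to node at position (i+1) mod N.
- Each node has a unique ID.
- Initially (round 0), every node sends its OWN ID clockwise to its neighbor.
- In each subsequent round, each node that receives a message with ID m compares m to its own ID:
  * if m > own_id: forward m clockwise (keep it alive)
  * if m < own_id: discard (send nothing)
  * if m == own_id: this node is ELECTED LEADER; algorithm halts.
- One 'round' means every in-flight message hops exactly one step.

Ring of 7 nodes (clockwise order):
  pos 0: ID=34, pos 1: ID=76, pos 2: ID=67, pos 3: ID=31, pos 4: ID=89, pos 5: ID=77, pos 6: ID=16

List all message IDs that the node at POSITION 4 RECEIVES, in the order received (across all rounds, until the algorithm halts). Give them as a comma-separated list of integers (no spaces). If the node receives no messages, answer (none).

Answer: 31,67,76,77,89

Derivation:
Round 1: pos1(id76) recv 34: drop; pos2(id67) recv 76: fwd; pos3(id31) recv 67: fwd; pos4(id89) recv 31: drop; pos5(id77) recv 89: fwd; pos6(id16) recv 77: fwd; pos0(id34) recv 16: drop
Round 2: pos3(id31) recv 76: fwd; pos4(id89) recv 67: drop; pos6(id16) recv 89: fwd; pos0(id34) recv 77: fwd
Round 3: pos4(id89) recv 76: drop; pos0(id34) recv 89: fwd; pos1(id76) recv 77: fwd
Round 4: pos1(id76) recv 89: fwd; pos2(id67) recv 77: fwd
Round 5: pos2(id67) recv 89: fwd; pos3(id31) recv 77: fwd
Round 6: pos3(id31) recv 89: fwd; pos4(id89) recv 77: drop
Round 7: pos4(id89) recv 89: ELECTED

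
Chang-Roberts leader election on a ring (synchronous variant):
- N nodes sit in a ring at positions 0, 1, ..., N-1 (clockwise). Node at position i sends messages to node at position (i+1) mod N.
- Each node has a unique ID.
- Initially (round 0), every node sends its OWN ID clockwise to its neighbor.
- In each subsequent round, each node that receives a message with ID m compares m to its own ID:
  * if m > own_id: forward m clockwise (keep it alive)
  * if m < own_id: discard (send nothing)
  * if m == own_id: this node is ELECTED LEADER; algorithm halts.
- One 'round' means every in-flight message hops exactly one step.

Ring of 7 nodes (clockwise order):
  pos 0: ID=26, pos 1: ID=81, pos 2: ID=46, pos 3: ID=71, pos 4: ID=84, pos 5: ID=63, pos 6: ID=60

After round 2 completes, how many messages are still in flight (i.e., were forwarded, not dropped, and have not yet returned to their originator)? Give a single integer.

Answer: 3

Derivation:
Round 1: pos1(id81) recv 26: drop; pos2(id46) recv 81: fwd; pos3(id71) recv 46: drop; pos4(id84) recv 71: drop; pos5(id63) recv 84: fwd; pos6(id60) recv 63: fwd; pos0(id26) recv 60: fwd
Round 2: pos3(id71) recv 81: fwd; pos6(id60) recv 84: fwd; pos0(id26) recv 63: fwd; pos1(id81) recv 60: drop
After round 2: 3 messages still in flight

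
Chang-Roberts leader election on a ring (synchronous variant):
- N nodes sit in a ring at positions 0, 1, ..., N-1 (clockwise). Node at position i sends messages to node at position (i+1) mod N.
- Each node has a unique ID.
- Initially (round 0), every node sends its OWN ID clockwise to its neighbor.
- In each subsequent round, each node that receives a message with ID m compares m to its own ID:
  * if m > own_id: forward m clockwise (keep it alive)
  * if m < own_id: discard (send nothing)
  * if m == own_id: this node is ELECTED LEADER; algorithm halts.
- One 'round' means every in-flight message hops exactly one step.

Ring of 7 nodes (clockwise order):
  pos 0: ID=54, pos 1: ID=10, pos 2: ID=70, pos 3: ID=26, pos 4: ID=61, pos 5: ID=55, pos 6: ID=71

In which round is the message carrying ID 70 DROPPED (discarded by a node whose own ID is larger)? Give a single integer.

Answer: 4

Derivation:
Round 1: pos1(id10) recv 54: fwd; pos2(id70) recv 10: drop; pos3(id26) recv 70: fwd; pos4(id61) recv 26: drop; pos5(id55) recv 61: fwd; pos6(id71) recv 55: drop; pos0(id54) recv 71: fwd
Round 2: pos2(id70) recv 54: drop; pos4(id61) recv 70: fwd; pos6(id71) recv 61: drop; pos1(id10) recv 71: fwd
Round 3: pos5(id55) recv 70: fwd; pos2(id70) recv 71: fwd
Round 4: pos6(id71) recv 70: drop; pos3(id26) recv 71: fwd
Round 5: pos4(id61) recv 71: fwd
Round 6: pos5(id55) recv 71: fwd
Round 7: pos6(id71) recv 71: ELECTED
Message ID 70 originates at pos 2; dropped at pos 6 in round 4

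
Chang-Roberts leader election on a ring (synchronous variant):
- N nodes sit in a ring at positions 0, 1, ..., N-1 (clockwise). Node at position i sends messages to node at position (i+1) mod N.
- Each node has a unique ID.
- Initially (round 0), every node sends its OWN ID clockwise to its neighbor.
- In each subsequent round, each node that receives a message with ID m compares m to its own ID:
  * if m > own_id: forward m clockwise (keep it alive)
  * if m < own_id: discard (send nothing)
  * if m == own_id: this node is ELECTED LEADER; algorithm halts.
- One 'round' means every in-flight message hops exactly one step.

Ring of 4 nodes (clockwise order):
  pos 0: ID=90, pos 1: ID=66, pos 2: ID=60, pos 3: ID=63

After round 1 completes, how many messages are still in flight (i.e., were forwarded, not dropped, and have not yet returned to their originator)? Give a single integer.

Answer: 2

Derivation:
Round 1: pos1(id66) recv 90: fwd; pos2(id60) recv 66: fwd; pos3(id63) recv 60: drop; pos0(id90) recv 63: drop
After round 1: 2 messages still in flight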